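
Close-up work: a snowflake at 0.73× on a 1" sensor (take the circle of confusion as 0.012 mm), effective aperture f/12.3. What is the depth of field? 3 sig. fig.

At magnification m, DoF ≈ 2·N_eff·c/m² = 2 × 12.3 × 0.012 / 0.73² = 0.2952 / 0.5329 ≈ 0.554 mm.

0.554 mm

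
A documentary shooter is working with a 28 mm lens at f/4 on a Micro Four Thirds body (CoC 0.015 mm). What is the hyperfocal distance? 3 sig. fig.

Hyperfocal distance H = f²/(N·c) + f = 28²/(4 × 0.015) + 28 = 784/0.06 + 28 ≈ 13094.7 mm ≈ 13.1 m.

13.1 m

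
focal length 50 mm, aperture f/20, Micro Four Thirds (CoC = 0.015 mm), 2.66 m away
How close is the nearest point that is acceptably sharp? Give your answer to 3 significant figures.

2.03 m

Hyperfocal distance H = f²/(N·c) + f = 50²/(20 × 0.015) + 50 = 2500/0.3 + 50 ≈ 8383.3 mm ≈ 8.383 m.
Near limit Dn = s·(H − f)/(H + s − 2f) = 2660 × (8383.3 − 50) / (8383.3 + 2660 − 2 × 50) = 2660 × 8333.3 / 10943.3 ≈ 2025.6 mm ≈ 2.03 m.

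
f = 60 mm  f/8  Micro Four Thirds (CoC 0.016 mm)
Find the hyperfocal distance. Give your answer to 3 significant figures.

28.2 m

Hyperfocal distance H = f²/(N·c) + f = 60²/(8 × 0.016) + 60 = 3600/0.128 + 60 ≈ 28185.0 mm ≈ 28.2 m.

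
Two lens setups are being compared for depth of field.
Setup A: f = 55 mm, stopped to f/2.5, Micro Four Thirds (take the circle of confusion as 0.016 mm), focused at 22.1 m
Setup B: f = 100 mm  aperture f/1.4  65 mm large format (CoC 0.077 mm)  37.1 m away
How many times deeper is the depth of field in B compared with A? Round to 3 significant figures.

2.50

Setup A: H = 55²/(2.5×0.016) + 55 ≈ 75680.0 mm; DoF = Df − Dn = 31193 − 17112 ≈ 14081 mm.
Setup B: H = 100²/(1.4×0.077) + 100 ≈ 92864.4 mm; DoF = Df − Dn = 61716 − 26522 ≈ 35194 mm.
Ratio = 35194 / 14081 ≈ 2.50.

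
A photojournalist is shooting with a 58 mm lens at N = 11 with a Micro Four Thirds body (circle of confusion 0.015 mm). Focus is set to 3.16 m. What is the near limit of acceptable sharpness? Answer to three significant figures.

2.74 m

Hyperfocal distance H = f²/(N·c) + f = 58²/(11 × 0.015) + 58 = 3364/0.165 + 58 ≈ 20445.9 mm ≈ 20.45 m.
Near limit Dn = s·(H − f)/(H + s − 2f) = 3160 × (20445.9 − 58) / (20445.9 + 3160 − 2 × 58) = 3160 × 20387.9 / 23489.9 ≈ 2742.7 mm ≈ 2.74 m.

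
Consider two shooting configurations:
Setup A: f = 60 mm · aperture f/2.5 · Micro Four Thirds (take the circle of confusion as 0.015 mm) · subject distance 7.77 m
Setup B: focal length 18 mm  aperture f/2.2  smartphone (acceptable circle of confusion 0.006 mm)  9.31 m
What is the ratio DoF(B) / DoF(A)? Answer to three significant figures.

6.55

Setup A: H = 60²/(2.5×0.015) + 60 ≈ 96060.0 mm; DoF = Df − Dn = 8448.5 − 7192.4 ≈ 1256.1 mm.
Setup B: H = 18²/(2.2×0.006) + 18 ≈ 24563.5 mm; DoF = Df − Dn = 14981.4 − 6753.4 ≈ 8228.0 mm.
Ratio = 8228.0 / 1256.1 ≈ 6.55.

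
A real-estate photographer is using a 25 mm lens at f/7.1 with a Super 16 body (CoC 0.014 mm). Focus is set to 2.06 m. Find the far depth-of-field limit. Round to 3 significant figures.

3.05 m

Hyperfocal distance H = f²/(N·c) + f = 25²/(7.1 × 0.014) + 25 = 625/0.0994 + 25 ≈ 6312.7 mm ≈ 6.313 m.
Far limit Df = s·(H − f)/(H − s) = 2060 × (6312.7 − 25) / (6312.7 − 2060) = 2060 × 6287.7 / 4252.7 ≈ 3045.7 mm ≈ 3.05 m.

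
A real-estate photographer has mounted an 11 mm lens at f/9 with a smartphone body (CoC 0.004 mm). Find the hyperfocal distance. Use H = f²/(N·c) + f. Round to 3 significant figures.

3.37 m

Hyperfocal distance H = f²/(N·c) + f = 11²/(9 × 0.004) + 11 = 121/0.036 + 11 ≈ 3372.1 mm ≈ 3.37 m.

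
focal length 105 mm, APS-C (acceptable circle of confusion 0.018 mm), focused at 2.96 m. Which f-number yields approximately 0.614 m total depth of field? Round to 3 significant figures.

f/22

Write h = H − f = f²/(N·c). The thin-lens limits are Dn = s·h/(h + (s−f)) and Df = s·h/(h − (s−f)), so DoF = Df − Dn = 2·s·(s−f)·h / (h² − (s−f)²).
That is a quadratic in h: DoF·h² − 2·s·(s−f)·h − DoF·(s−f)² = 0 ⇒ h = (s−f)·(s + √(s² + DoF²)) / DoF = 2855 × (2960 + √(2960² + 614²)) / 614 = 2855 × (2960 + 3023.01) / 614 ≈ 27820 mm.
Then N = f²/(c·h) = 105² / (0.018 × 27820) = 11025 / 500.76 ≈ 22.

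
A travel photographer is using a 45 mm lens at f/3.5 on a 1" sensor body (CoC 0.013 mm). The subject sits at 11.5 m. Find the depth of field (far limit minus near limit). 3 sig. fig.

6.34 m

Hyperfocal distance H = f²/(N·c) + f = 45²/(3.5 × 0.013) + 45 = 2025/0.0455 + 45 ≈ 44550.5 mm ≈ 44.55 m.
Near limit Dn = s·(H − f)/(H + s − 2f) = 11500 × (44550.5 − 45) / (44550.5 + 11500 − 2 × 45) = 11500 × 44505.5 / 55960.5 ≈ 9146.0 mm.
Far limit Df = s·(H − f)/(H − s) = 11500 × (44550.5 − 45) / (44550.5 − 11500) = 11500 × 44505.5 / 33050.5 ≈ 15485.8 mm.
Depth of field = Df − Dn = 15485.8 − 9146.0 ≈ 6339.8 mm ≈ 6.34 m.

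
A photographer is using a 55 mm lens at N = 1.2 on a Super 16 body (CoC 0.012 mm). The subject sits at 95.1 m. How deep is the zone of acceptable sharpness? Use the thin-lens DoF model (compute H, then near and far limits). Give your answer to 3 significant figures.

108 m

Hyperfocal distance H = f²/(N·c) + f = 55²/(1.2 × 0.012) + 55 = 3025/0.0144 + 55 ≈ 210124.4 mm ≈ 210.1 m.
Near limit Dn = s·(H − f)/(H + s − 2f) = 95100 × (210124.4 − 55) / (210124.4 + 95100 − 2 × 55) = 95100 × 210069.4 / 305114.4 ≈ 65476 mm.
Far limit Df = s·(H − f)/(H − s) = 95100 × (210124.4 − 55) / (210124.4 − 95100) = 95100 × 210069.4 / 115024.4 ≈ 173681 mm.
Depth of field = Df − Dn = 173681 − 65476 ≈ 108205 mm ≈ 108 m.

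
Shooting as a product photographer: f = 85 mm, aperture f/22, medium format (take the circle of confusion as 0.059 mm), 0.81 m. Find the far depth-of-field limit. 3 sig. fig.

0.931 m

Hyperfocal distance H = f²/(N·c) + f = 85²/(22 × 0.059) + 85 = 7225/1.298 + 85 ≈ 5651.3 mm ≈ 5.651 m.
Far limit Df = s·(H − f)/(H − s) = 810 × (5651.3 − 85) / (5651.3 − 810) = 810 × 5566.3 / 4841.3 ≈ 931.30 mm ≈ 0.931 m.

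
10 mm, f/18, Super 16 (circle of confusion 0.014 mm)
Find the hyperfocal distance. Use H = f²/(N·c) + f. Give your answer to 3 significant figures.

Hyperfocal distance H = f²/(N·c) + f = 10²/(18 × 0.014) + 10 = 100/0.252 + 10 ≈ 406.8 mm ≈ 0.407 m.

407 mm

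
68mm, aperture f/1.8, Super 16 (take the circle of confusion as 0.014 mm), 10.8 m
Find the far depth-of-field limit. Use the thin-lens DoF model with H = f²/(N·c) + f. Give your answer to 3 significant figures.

11.5 m

Hyperfocal distance H = f²/(N·c) + f = 68²/(1.8 × 0.014) + 68 = 4624/0.0252 + 68 ≈ 183560.1 mm ≈ 183.6 m.
Far limit Df = s·(H − f)/(H − s) = 10800 × (183560.1 − 68) / (183560.1 − 10800) = 10800 × 183492.1 / 172760.1 ≈ 11471 mm ≈ 11.5 m.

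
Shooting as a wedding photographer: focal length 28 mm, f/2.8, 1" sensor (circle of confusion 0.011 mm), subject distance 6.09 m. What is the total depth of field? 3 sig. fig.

3.08 m

Hyperfocal distance H = f²/(N·c) + f = 28²/(2.8 × 0.011) + 28 = 784/0.0308 + 28 ≈ 25482.5 mm ≈ 25.48 m.
Near limit Dn = s·(H − f)/(H + s − 2f) = 6090 × (25482.5 − 28) / (25482.5 + 6090 − 2 × 28) = 6090 × 25454.5 / 31516.5 ≈ 4918.6 mm.
Far limit Df = s·(H − f)/(H − s) = 6090 × (25482.5 − 28) / (25482.5 − 6090) = 6090 × 25454.5 / 19392.5 ≈ 7993.7 mm.
Depth of field = Df − Dn = 7993.7 − 4918.6 ≈ 3075.1 mm ≈ 3.08 m.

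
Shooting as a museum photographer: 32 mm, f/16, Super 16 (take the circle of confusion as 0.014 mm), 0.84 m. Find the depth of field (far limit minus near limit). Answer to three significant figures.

307 mm

Hyperfocal distance H = f²/(N·c) + f = 32²/(16 × 0.014) + 32 = 1024/0.224 + 32 ≈ 4603.4 mm ≈ 4.603 m.
Near limit Dn = s·(H − f)/(H + s − 2f) = 840 × (4603.4 − 32) / (4603.4 + 840 − 2 × 32) = 840 × 4571.4 / 5379.4 ≈ 713.83 mm.
Far limit Df = s·(H − f)/(H − s) = 840 × (4603.4 − 32) / (4603.4 − 840) = 840 × 4571.4 / 3763.4 ≈ 1020.35 mm.
Depth of field = Df − Dn = 1020.35 − 713.83 ≈ 306.52 mm.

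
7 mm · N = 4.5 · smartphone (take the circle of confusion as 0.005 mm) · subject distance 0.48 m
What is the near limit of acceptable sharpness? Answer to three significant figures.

Hyperfocal distance H = f²/(N·c) + f = 7²/(4.5 × 0.005) + 7 = 49/0.0225 + 7 ≈ 2184.8 mm ≈ 2.185 m.
Near limit Dn = s·(H − f)/(H + s − 2f) = 480 × (2184.8 − 7) / (2184.8 + 480 − 2 × 7) = 480 × 2177.8 / 2650.8 ≈ 394.35 mm.

394 mm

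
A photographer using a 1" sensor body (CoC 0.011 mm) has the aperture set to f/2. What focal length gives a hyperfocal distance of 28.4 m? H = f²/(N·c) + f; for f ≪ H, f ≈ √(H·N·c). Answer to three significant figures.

From H = f²/(N·c) + f, with f ≪ H: f ≈ √(H·N·c) = √(28400 × 2 × 0.011) = √624.80 ≈ 25.00 mm.
The +f correction barely moves this — solving exactly, f² + N·c·f − N·c·H = 0 ⇒ f = (−N·c + √((N·c)² + 4·N·c·H))/2 = (−0.022 + √2499.2)/2 ≈ 24.985 mm, so f ≈ 25.0 mm.

25.0 mm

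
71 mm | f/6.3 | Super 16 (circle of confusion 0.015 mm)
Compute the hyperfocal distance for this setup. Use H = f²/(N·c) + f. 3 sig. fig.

53.4 m

Hyperfocal distance H = f²/(N·c) + f = 71²/(6.3 × 0.015) + 71 = 5041/0.0945 + 71 ≈ 53414.9 mm ≈ 53.4 m.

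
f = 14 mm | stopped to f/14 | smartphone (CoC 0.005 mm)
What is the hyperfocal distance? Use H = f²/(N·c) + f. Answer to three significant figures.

Hyperfocal distance H = f²/(N·c) + f = 14²/(14 × 0.005) + 14 = 196/0.07 + 14 ≈ 2814.0 mm ≈ 2.81 m.

2.81 m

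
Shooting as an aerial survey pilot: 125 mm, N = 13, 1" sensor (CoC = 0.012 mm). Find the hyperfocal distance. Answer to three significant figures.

Hyperfocal distance H = f²/(N·c) + f = 125²/(13 × 0.012) + 125 = 15625/0.156 + 125 ≈ 100285.3 mm ≈ 100 m.

100 m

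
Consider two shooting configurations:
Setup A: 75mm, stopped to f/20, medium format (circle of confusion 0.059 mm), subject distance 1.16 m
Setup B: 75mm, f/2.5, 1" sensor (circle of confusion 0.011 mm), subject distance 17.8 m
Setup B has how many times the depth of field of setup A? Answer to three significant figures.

5.58

Setup A: H = 75²/(20×0.059) + 75 ≈ 4841.9 mm; DoF = Df − Dn = 1501.83 − 944.93 ≈ 556.90 mm.
Setup B: H = 75²/(2.5×0.011) + 75 ≈ 204620.5 mm; DoF = Df − Dn = 19488.8 − 16380.5 ≈ 3108.3 mm.
Ratio = 3108.3 / 556.90 ≈ 5.58.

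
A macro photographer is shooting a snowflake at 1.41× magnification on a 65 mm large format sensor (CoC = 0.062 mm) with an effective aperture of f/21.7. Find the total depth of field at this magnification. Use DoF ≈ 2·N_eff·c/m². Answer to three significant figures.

At magnification m, DoF ≈ 2·N_eff·c/m² = 2 × 21.7 × 0.062 / 1.41² = 2.691 / 1.988 ≈ 1.35 mm.

1.35 mm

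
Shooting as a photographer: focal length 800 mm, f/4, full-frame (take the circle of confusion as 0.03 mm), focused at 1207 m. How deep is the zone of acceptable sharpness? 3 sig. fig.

575 m

Hyperfocal distance H = f²/(N·c) + f = 800²/(4 × 0.03) + 800 = 640000/0.12 + 800 ≈ 5334133.3 mm ≈ 5334 m.
Near limit Dn = s·(H − f)/(H + s − 2f) = 1207000 × (5334133.3 − 800) / (5334133.3 + 1207000 − 2 × 800) = 1207000 × 5333333.3 / 6539533.3 ≈ 984372 mm.
Far limit Df = s·(H − f)/(H − s) = 1207000 × (5334133.3 − 800) / (5334133.3 − 1207000) = 1207000 × 5333333.3 / 4127133.3 ≈ 1559759 mm.
Depth of field = Df − Dn = 1559759 − 984372 ≈ 575387 mm ≈ 575 m.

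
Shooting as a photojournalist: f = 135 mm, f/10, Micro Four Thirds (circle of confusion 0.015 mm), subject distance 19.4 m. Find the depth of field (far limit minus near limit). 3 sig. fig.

6.31 m

Hyperfocal distance H = f²/(N·c) + f = 135²/(10 × 0.015) + 135 = 18225/0.15 + 135 ≈ 121635.0 mm ≈ 121.6 m.
Near limit Dn = s·(H − f)/(H + s − 2f) = 19400 × (121635.0 − 135) / (121635.0 + 19400 − 2 × 135) = 19400 × 121500.0 / 140765.0 ≈ 16744.9 mm.
Far limit Df = s·(H − f)/(H − s) = 19400 × (121635.0 − 135) / (121635.0 − 19400) = 19400 × 121500.0 / 102235.0 ≈ 23055.7 mm.
Depth of field = Df − Dn = 23055.7 − 16744.9 ≈ 6310.8 mm ≈ 6.31 m.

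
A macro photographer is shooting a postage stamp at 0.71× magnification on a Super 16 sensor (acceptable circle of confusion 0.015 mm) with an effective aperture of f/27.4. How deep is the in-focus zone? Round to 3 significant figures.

1.63 mm

At magnification m, DoF ≈ 2·N_eff·c/m² = 2 × 27.4 × 0.015 / 0.71² = 0.822 / 0.5041 ≈ 1.63 mm.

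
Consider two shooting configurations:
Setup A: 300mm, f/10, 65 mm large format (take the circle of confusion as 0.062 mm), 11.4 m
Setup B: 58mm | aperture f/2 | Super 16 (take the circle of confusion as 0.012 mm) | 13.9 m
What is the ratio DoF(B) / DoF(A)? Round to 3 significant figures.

1.58

Setup A: H = 300²/(10×0.062) + 300 ≈ 145461.3 mm; DoF = Df − Dn = 12343.9 − 10590.2 ≈ 1753.7 mm.
Setup B: H = 58²/(2×0.012) + 58 ≈ 140224.7 mm; DoF = Df − Dn = 15423.1 − 12650.7 ≈ 2772.4 mm.
Ratio = 2772.4 / 1753.7 ≈ 1.58.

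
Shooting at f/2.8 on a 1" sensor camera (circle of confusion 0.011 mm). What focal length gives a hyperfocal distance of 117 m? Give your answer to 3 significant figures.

From H = f²/(N·c) + f, with f ≪ H: f ≈ √(H·N·c) = √(117000 × 2.8 × 0.011) = √3603.6 ≈ 60.03 mm.
The +f correction barely moves this — solving exactly, f² + N·c·f − N·c·H = 0 ⇒ f = (−N·c + √((N·c)² + 4·N·c·H))/2 = (−0.0308 + √14414)/2 ≈ 60.015 mm, so f ≈ 60.0 mm.

60.0 mm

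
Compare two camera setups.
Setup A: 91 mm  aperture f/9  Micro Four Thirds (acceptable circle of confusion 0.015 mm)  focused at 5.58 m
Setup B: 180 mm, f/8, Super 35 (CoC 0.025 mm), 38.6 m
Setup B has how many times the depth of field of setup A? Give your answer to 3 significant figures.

19.3

Setup A: H = 91²/(9×0.015) + 91 ≈ 61431.7 mm; DoF = Df − Dn = 6128.4 − 5121.7 ≈ 1006.7 mm.
Setup B: H = 180²/(8×0.025) + 180 ≈ 162180.0 mm; DoF = Df − Dn = 50600 − 31200 ≈ 19400 mm.
Ratio = 19400 / 1006.7 ≈ 19.3.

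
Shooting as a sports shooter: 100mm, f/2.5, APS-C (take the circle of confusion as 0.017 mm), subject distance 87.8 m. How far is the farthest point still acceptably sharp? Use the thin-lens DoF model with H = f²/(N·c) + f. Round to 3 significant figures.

140 m

Hyperfocal distance H = f²/(N·c) + f = 100²/(2.5 × 0.017) + 100 = 10000/0.0425 + 100 ≈ 235394.1 mm ≈ 235.4 m.
Far limit Df = s·(H − f)/(H − s) = 87800 × (235394.1 − 100) / (235394.1 − 87800) = 87800 × 235294.1 / 147594.1 ≈ 139971 mm ≈ 140 m.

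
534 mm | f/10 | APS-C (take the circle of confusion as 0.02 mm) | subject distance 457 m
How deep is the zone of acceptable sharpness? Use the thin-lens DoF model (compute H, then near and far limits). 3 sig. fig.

326 m

Hyperfocal distance H = f²/(N·c) + f = 534²/(10 × 0.02) + 534 = 285156/0.2 + 534 ≈ 1426314.0 mm ≈ 1426 m.
Near limit Dn = s·(H − f)/(H + s − 2f) = 457000 × (1426314.0 − 534) / (1426314.0 + 457000 − 2 × 534) = 457000 × 1425780.0 / 1882246.0 ≈ 346172 mm.
Far limit Df = s·(H − f)/(H − s) = 457000 × (1426314.0 − 534) / (1426314.0 − 457000) = 457000 × 1425780.0 / 969314.0 ≈ 672209 mm.
Depth of field = Df − Dn = 672209 − 346172 ≈ 326037 mm ≈ 326 m.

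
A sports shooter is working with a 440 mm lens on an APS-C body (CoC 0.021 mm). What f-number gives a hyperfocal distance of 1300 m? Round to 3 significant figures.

f/7.09

Rearrange H = f²/(N·c) + f for N: N = f² / ((H − f)·c).
N = 440² / ((1300000 − 440) × 0.021) = 193600 / 27291 ≈ 7.09.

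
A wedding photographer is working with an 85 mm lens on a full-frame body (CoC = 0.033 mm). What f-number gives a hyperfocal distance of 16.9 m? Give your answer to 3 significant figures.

f/13

Rearrange H = f²/(N·c) + f for N: N = f² / ((H − f)·c).
N = 85² / ((16900 − 85) × 0.033) = 7225 / 554.9 ≈ 13.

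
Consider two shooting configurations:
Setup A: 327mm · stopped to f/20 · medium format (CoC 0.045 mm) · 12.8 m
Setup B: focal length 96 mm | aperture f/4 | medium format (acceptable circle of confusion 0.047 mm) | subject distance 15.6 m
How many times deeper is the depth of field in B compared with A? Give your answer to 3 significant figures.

Setup A: H = 327²/(20×0.045) + 327 ≈ 119137.0 mm; DoF = Df − Dn = 14301.4 − 11583.9 ≈ 2717.5 mm.
Setup B: H = 96²/(4×0.047) + 96 ≈ 49117.3 mm; DoF = Df − Dn = 22816 − 11852 ≈ 10964 mm.
Ratio = 10964 / 2717.5 ≈ 4.03.

4.03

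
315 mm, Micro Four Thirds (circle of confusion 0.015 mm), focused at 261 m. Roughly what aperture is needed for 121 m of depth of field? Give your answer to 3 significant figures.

Write h = H − f = f²/(N·c). The thin-lens limits are Dn = s·h/(h + (s−f)) and Df = s·h/(h − (s−f)), so DoF = Df − Dn = 2·s·(s−f)·h / (h² − (s−f)²).
That is a quadratic in h: DoF·h² − 2·s·(s−f)·h − DoF·(s−f)² = 0 ⇒ h = (s−f)·(s + √(s² + DoF²)) / DoF = 260685 × (261000 + √(261000² + 121000²)) / 121000 = 260685 × (261000 + 287684) / 121000 ≈ 1182096 mm.
Then N = f²/(c·h) = 315² / (0.015 × 1182096) = 99225 / 17731 ≈ 5.60.

f/5.60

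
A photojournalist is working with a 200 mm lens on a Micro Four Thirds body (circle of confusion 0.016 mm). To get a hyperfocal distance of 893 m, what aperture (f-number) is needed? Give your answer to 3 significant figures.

Rearrange H = f²/(N·c) + f for N: N = f² / ((H − f)·c).
N = 200² / ((893000 − 200) × 0.016) = 40000 / 14285 ≈ 2.80.

f/2.80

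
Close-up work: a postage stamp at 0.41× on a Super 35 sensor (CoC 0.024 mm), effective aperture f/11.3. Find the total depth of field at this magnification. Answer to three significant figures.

3.23 mm

At magnification m, DoF ≈ 2·N_eff·c/m² = 2 × 11.3 × 0.024 / 0.41² = 0.5424 / 0.1681 ≈ 3.23 mm.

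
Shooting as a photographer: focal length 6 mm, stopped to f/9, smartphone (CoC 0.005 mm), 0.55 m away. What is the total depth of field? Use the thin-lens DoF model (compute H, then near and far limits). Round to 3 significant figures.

Hyperfocal distance H = f²/(N·c) + f = 6²/(9 × 0.005) + 6 = 36/0.045 + 6 ≈ 806.0 mm ≈ 0.806 m.
Near limit Dn = s·(H − f)/(H + s − 2f) = 550 × (806.0 − 6) / (806.0 + 550 − 2 × 6) = 550 × 800.0 / 1344.0 ≈ 327.4 mm.
Far limit Df = s·(H − f)/(H − s) = 550 × (806.0 − 6) / (806.0 − 550) = 550 × 800.0 / 256.0 ≈ 1718.8 mm.
Depth of field = Df − Dn = 1718.8 − 327.4 ≈ 1391.4 mm ≈ 1.39 m.

1.39 m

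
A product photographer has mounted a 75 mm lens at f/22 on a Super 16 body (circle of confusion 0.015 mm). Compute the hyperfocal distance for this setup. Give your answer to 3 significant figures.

17.1 m

Hyperfocal distance H = f²/(N·c) + f = 75²/(22 × 0.015) + 75 = 5625/0.33 + 75 ≈ 17120.5 mm ≈ 17.1 m.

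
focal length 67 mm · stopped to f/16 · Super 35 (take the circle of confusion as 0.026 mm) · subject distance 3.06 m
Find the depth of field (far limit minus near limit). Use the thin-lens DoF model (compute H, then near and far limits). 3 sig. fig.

Hyperfocal distance H = f²/(N·c) + f = 67²/(16 × 0.026) + 67 = 4489/0.416 + 67 ≈ 10857.9 mm ≈ 10.86 m.
Near limit Dn = s·(H − f)/(H + s − 2f) = 3060 × (10857.9 − 67) / (10857.9 + 3060 − 2 × 67) = 3060 × 10790.9 / 13783.9 ≈ 2395.6 mm.
Far limit Df = s·(H − f)/(H − s) = 3060 × (10857.9 − 67) / (10857.9 − 3060) = 3060 × 10790.9 / 7797.9 ≈ 4234.5 mm.
Depth of field = Df − Dn = 4234.5 − 2395.6 ≈ 1838.9 mm ≈ 1.84 m.

1.84 m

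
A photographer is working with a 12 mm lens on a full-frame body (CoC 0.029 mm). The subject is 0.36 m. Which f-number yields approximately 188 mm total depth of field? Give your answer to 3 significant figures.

Write h = H − f = f²/(N·c). The thin-lens limits are Dn = s·h/(h + (s−f)) and Df = s·h/(h − (s−f)), so DoF = Df − Dn = 2·s·(s−f)·h / (h² − (s−f)²).
That is a quadratic in h: DoF·h² − 2·s·(s−f)·h − DoF·(s−f)² = 0 ⇒ h = (s−f)·(s + √(s² + DoF²)) / DoF = 348 × (360 + √(360² + 188²)) / 188 = 348 × (360 + 406.133) / 188 ≈ 1418.2 mm.
Then N = f²/(c·h) = 12² / (0.029 × 1418.2) = 144 / 41.127 ≈ 3.50.

f/3.50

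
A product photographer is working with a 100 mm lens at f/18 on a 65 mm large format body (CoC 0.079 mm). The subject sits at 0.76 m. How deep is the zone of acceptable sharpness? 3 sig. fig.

Hyperfocal distance H = f²/(N·c) + f = 100²/(18 × 0.079) + 100 = 10000/1.422 + 100 ≈ 7132.3 mm ≈ 7.132 m.
Near limit Dn = s·(H − f)/(H + s − 2f) = 760 × (7132.3 − 100) / (7132.3 + 760 − 2 × 100) = 760 × 7032.3 / 7692.3 ≈ 694.79 mm.
Far limit Df = s·(H − f)/(H − s) = 760 × (7132.3 − 100) / (7132.3 − 760) = 760 × 7032.3 / 6372.3 ≈ 838.72 mm.
Depth of field = Df − Dn = 838.72 − 694.79 ≈ 143.93 mm.

144 mm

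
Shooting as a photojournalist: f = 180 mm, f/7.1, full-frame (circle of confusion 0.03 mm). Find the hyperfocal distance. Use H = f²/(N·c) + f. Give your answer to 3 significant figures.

152 m

Hyperfocal distance H = f²/(N·c) + f = 180²/(7.1 × 0.03) + 180 = 32400/0.213 + 180 ≈ 152292.7 mm ≈ 152 m.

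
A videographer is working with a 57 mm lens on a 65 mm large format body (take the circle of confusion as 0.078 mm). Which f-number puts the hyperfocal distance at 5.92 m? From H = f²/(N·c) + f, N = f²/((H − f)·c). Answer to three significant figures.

Rearrange H = f²/(N·c) + f for N: N = f² / ((H − f)·c).
N = 57² / ((5920 − 57) × 0.078) = 3249 / 457.3 ≈ 7.10.

f/7.10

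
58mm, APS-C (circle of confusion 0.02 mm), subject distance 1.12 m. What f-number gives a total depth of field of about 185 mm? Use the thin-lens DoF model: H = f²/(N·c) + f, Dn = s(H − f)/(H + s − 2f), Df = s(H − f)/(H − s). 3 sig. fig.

Write h = H − f = f²/(N·c). The thin-lens limits are Dn = s·h/(h + (s−f)) and Df = s·h/(h − (s−f)), so DoF = Df − Dn = 2·s·(s−f)·h / (h² − (s−f)²).
That is a quadratic in h: DoF·h² − 2·s·(s−f)·h − DoF·(s−f)² = 0 ⇒ h = (s−f)·(s + √(s² + DoF²)) / DoF = 1062 × (1120 + √(1120² + 185²)) / 185 = 1062 × (1120 + 1135.18) / 185 ≈ 12946 mm.
Then N = f²/(c·h) = 58² / (0.02 × 12946) = 3364 / 258.92 ≈ 13.

f/13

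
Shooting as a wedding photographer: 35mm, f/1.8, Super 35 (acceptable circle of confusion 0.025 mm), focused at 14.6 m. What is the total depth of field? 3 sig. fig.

21.9 m

Hyperfocal distance H = f²/(N·c) + f = 35²/(1.8 × 0.025) + 35 = 1225/0.045 + 35 ≈ 27257.2 mm ≈ 27.26 m.
Near limit Dn = s·(H − f)/(H + s − 2f) = 14600 × (27257.2 − 35) / (27257.2 + 14600 − 2 × 35) = 14600 × 27222.2 / 41787.2 ≈ 9511 mm.
Far limit Df = s·(H − f)/(H − s) = 14600 × (27257.2 − 35) / (27257.2 − 14600) = 14600 × 27222.2 / 12657.2 ≈ 31401 mm.
Depth of field = Df − Dn = 31401 − 9511 ≈ 21890 mm ≈ 21.9 m.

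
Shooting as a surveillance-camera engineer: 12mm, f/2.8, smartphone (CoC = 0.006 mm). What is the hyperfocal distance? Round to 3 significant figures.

8.58 m

Hyperfocal distance H = f²/(N·c) + f = 12²/(2.8 × 0.006) + 12 = 144/0.0168 + 12 ≈ 8583.4 mm ≈ 8.58 m.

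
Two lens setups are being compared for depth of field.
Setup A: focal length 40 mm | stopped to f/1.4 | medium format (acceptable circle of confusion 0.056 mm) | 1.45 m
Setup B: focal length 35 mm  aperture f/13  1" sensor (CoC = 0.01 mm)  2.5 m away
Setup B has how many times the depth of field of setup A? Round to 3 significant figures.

6.97

Setup A: H = 40²/(1.4×0.056) + 40 ≈ 20448.2 mm; DoF = Df − Dn = 1557.62 − 1356.29 ≈ 201.33 mm.
Setup B: H = 35²/(13×0.01) + 35 ≈ 9458.1 mm; DoF = Df − Dn = 3385.7 − 1981.6 ≈ 1404.1 mm.
Ratio = 1404.1 / 201.33 ≈ 6.97.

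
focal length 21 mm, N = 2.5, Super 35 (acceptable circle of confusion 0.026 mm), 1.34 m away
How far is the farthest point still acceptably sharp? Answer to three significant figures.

1.66 m

Hyperfocal distance H = f²/(N·c) + f = 21²/(2.5 × 0.026) + 21 = 441/0.065 + 21 ≈ 6805.6 mm ≈ 6.806 m.
Far limit Df = s·(H − f)/(H − s) = 1340 × (6805.6 − 21) / (6805.6 − 1340) = 1340 × 6784.6 / 5465.6 ≈ 1663.4 mm ≈ 1.66 m.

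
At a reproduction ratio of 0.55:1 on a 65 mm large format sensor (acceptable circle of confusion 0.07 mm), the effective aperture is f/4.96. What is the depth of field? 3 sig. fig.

2.30 mm

At magnification m, DoF ≈ 2·N_eff·c/m² = 2 × 4.96 × 0.07 / 0.55² = 0.6944 / 0.3025 ≈ 2.3 mm.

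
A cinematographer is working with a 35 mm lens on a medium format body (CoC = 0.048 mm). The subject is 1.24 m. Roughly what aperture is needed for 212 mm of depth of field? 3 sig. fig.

Write h = H − f = f²/(N·c). The thin-lens limits are Dn = s·h/(h + (s−f)) and Df = s·h/(h − (s−f)), so DoF = Df − Dn = 2·s·(s−f)·h / (h² − (s−f)²).
That is a quadratic in h: DoF·h² − 2·s·(s−f)·h − DoF·(s−f)² = 0 ⇒ h = (s−f)·(s + √(s² + DoF²)) / DoF = 1205 × (1240 + √(1240² + 212²)) / 212 = 1205 × (1240 + 1257.99) / 212 ≈ 14198 mm.
Then N = f²/(c·h) = 35² / (0.048 × 14198) = 1225 / 681.53 ≈ 1.80.

f/1.80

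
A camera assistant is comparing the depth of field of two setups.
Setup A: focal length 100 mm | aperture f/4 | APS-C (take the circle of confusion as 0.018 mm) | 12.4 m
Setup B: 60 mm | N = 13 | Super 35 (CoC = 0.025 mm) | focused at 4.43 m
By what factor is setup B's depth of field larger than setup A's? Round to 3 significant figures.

1.87

Setup A: H = 100²/(4×0.018) + 100 ≈ 138988.9 mm; DoF = Df − Dn = 13604.8 − 11391.2 ≈ 2213.6 mm.
Setup B: H = 60²/(13×0.025) + 60 ≈ 11136.9 mm; DoF = Df − Dn = 7316.4 − 3176.7 ≈ 4139.7 mm.
Ratio = 4139.7 / 2213.6 ≈ 1.87.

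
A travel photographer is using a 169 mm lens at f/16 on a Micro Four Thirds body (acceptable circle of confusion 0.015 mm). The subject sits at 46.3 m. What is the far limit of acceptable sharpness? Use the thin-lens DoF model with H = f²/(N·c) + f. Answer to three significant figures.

75.6 m

Hyperfocal distance H = f²/(N·c) + f = 169²/(16 × 0.015) + 169 = 28561/0.24 + 169 ≈ 119173.2 mm ≈ 119.2 m.
Far limit Df = s·(H − f)/(H − s) = 46300 × (119173.2 − 169) / (119173.2 − 46300) = 46300 × 119004.2 / 72873.2 ≈ 75609 mm ≈ 75.6 m.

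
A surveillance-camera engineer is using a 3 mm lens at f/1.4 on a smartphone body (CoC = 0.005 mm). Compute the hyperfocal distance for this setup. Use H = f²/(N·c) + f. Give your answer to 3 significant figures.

Hyperfocal distance H = f²/(N·c) + f = 3²/(1.4 × 0.005) + 3 = 9/0.007 + 3 ≈ 1288.7 mm ≈ 1.29 m.

1.29 m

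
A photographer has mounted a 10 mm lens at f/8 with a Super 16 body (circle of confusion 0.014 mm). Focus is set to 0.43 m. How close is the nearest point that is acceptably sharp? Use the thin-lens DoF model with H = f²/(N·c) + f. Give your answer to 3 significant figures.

292 mm

Hyperfocal distance H = f²/(N·c) + f = 10²/(8 × 0.014) + 10 = 100/0.112 + 10 ≈ 902.9 mm ≈ 0.903 m.
Near limit Dn = s·(H − f)/(H + s − 2f) = 430 × (902.9 − 10) / (902.9 + 430 − 2 × 10) = 430 × 892.9 / 1312.9 ≈ 292.44 mm.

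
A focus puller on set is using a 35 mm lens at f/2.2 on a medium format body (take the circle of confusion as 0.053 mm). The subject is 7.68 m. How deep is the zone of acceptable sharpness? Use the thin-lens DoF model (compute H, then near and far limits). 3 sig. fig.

Hyperfocal distance H = f²/(N·c) + f = 35²/(2.2 × 0.053) + 35 = 1225/0.1166 + 35 ≈ 10541.0 mm ≈ 10.54 m.
Near limit Dn = s·(H − f)/(H + s − 2f) = 7680 × (10541.0 − 35) / (10541.0 + 7680 − 2 × 35) = 7680 × 10506.0 / 18151.0 ≈ 4445 mm.
Far limit Df = s·(H − f)/(H − s) = 7680 × (10541.0 − 35) / (10541.0 − 7680) = 7680 × 10506.0 / 2861.0 ≈ 28202 mm.
Depth of field = Df − Dn = 28202 − 4445 ≈ 23757 mm ≈ 23.8 m.

23.8 m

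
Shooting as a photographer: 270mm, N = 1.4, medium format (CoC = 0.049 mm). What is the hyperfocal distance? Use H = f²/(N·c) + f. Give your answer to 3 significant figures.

Hyperfocal distance H = f²/(N·c) + f = 270²/(1.4 × 0.049) + 270 = 72900/0.0686 + 270 ≈ 1062952.2 mm ≈ 1060 m.

1060 m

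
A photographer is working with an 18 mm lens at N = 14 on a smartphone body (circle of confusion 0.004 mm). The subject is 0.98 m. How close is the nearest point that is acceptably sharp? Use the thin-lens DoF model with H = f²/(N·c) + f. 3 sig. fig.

Hyperfocal distance H = f²/(N·c) + f = 18²/(14 × 0.004) + 18 = 324/0.056 + 18 ≈ 5803.7 mm ≈ 5.804 m.
Near limit Dn = s·(H − f)/(H + s − 2f) = 980 × (5803.7 − 18) / (5803.7 + 980 − 2 × 18) = 980 × 5785.7 / 6747.7 ≈ 840.28 mm ≈ 0.840 m.

0.840 m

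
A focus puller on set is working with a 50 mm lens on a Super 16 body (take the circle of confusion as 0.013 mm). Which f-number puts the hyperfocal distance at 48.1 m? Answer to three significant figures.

Rearrange H = f²/(N·c) + f for N: N = f² / ((H − f)·c).
N = 50² / ((48100 − 50) × 0.013) = 2500 / 624.6 ≈ 4.

f/4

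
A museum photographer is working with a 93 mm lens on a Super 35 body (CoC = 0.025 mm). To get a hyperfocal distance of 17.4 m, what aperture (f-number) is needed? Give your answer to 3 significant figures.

f/20

Rearrange H = f²/(N·c) + f for N: N = f² / ((H − f)·c).
N = 93² / ((17400 − 93) × 0.025) = 8649 / 432.7 ≈ 20.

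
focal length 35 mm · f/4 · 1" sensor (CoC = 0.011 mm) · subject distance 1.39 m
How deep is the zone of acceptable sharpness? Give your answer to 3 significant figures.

136 mm

Hyperfocal distance H = f²/(N·c) + f = 35²/(4 × 0.011) + 35 = 1225/0.044 + 35 ≈ 27875.9 mm ≈ 27.88 m.
Near limit Dn = s·(H − f)/(H + s − 2f) = 1390 × (27875.9 − 35) / (27875.9 + 1390 − 2 × 35) = 1390 × 27840.9 / 29195.9 ≈ 1325.49 mm.
Far limit Df = s·(H − f)/(H − s) = 1390 × (27875.9 − 35) / (27875.9 − 1390) = 1390 × 27840.9 / 26485.9 ≈ 1461.11 mm.
Depth of field = Df − Dn = 1461.11 − 1325.49 ≈ 135.62 mm.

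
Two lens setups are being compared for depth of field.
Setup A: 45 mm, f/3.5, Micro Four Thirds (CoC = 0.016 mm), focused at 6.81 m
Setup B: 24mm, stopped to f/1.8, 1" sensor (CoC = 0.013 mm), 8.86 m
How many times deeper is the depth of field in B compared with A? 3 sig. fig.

Setup A: H = 45²/(3.5×0.016) + 45 ≈ 36205.7 mm; DoF = Df − Dn = 8377.2 − 5736.8 ≈ 2640.4 mm.
Setup B: H = 24²/(1.8×0.013) + 24 ≈ 24639.4 mm; DoF = Df − Dn = 13821.3 − 6519.7 ≈ 7301.6 mm.
Ratio = 7301.6 / 2640.4 ≈ 2.77.

2.77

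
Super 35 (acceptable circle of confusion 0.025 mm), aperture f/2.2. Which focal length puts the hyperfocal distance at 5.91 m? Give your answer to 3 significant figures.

From H = f²/(N·c) + f, with f ≪ H: f ≈ √(H·N·c) = √(5910 × 2.2 × 0.025) = √325.05 ≈ 18.03 mm.
The +f correction barely moves this — solving exactly, f² + N·c·f − N·c·H = 0 ⇒ f = (−N·c + √((N·c)² + 4·N·c·H))/2 = (−0.055 + √1300.2)/2 ≈ 18.002 mm, so f ≈ 18.0 mm.

18.0 mm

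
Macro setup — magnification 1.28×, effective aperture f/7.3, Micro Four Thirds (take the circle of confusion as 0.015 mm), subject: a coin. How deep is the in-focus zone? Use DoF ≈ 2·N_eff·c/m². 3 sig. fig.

0.134 mm

At magnification m, DoF ≈ 2·N_eff·c/m² = 2 × 7.3 × 0.015 / 1.28² = 0.219 / 1.638 ≈ 0.134 mm.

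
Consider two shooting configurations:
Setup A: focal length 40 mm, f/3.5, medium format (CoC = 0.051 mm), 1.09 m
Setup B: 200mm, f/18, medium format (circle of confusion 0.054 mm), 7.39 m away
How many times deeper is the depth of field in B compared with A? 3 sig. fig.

Setup A: H = 40²/(3.5×0.051) + 40 ≈ 9003.6 mm; DoF = Df − Dn = 1234.62 − 975.71 ≈ 258.91 mm.
Setup B: H = 200²/(18×0.054) + 200 ≈ 41352.3 mm; DoF = Df − Dn = 8954.5 − 6290.9 ≈ 2663.6 mm.
Ratio = 2663.6 / 258.91 ≈ 10.3.

10.3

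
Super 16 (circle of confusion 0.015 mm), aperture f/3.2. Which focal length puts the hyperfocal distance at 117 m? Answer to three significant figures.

74.9 mm

From H = f²/(N·c) + f, with f ≪ H: f ≈ √(H·N·c) = √(117000 × 3.2 × 0.015) = √5616.0 ≈ 74.94 mm.
The +f correction barely moves this — solving exactly, f² + N·c·f − N·c·H = 0 ⇒ f = (−N·c + √((N·c)² + 4·N·c·H))/2 = (−0.048 + √22464)/2 ≈ 74.916 mm, so f ≈ 74.9 mm.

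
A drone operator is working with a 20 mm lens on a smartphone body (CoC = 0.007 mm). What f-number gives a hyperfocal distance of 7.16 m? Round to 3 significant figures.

f/8

Rearrange H = f²/(N·c) + f for N: N = f² / ((H − f)·c).
N = 20² / ((7160 − 20) × 0.007) = 400 / 49.98 ≈ 8.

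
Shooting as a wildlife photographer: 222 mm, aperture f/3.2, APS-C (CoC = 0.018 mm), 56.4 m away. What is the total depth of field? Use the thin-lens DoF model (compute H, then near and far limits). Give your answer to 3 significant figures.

Hyperfocal distance H = f²/(N·c) + f = 222²/(3.2 × 0.018) + 222 = 49284/0.0576 + 222 ≈ 855847.0 mm ≈ 855.8 m.
Near limit Dn = s·(H − f)/(H + s − 2f) = 56400 × (855847.0 − 222) / (855847.0 + 56400 − 2 × 222) = 56400 × 855625.0 / 911803.0 ≈ 52925.1 mm.
Far limit Df = s·(H − f)/(H − s) = 56400 × (855847.0 − 222) / (855847.0 − 56400) = 56400 × 855625.0 / 799447.0 ≈ 60363.3 mm.
Depth of field = Df − Dn = 60363.3 − 52925.1 ≈ 7438.2 mm ≈ 7.44 m.

7.44 m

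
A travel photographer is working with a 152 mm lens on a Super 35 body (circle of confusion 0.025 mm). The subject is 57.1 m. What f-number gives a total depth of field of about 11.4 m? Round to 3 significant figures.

f/1.60

Write h = H − f = f²/(N·c). The thin-lens limits are Dn = s·h/(h + (s−f)) and Df = s·h/(h − (s−f)), so DoF = Df − Dn = 2·s·(s−f)·h / (h² − (s−f)²).
That is a quadratic in h: DoF·h² − 2·s·(s−f)·h − DoF·(s−f)² = 0 ⇒ h = (s−f)·(s + √(s² + DoF²)) / DoF = 56948 × (57100 + √(57100² + 11400²)) / 11400 = 56948 × (57100 + 58226.9) / 11400 ≈ 576108 mm.
Then N = f²/(c·h) = 152² / (0.025 × 576108) = 23104 / 14403 ≈ 1.60.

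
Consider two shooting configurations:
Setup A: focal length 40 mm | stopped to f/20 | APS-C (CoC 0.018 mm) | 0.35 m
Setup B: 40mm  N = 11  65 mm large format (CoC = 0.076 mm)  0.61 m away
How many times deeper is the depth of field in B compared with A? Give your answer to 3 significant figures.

8.13

Setup A: H = 40²/(20×0.018) + 40 ≈ 4484.4 mm; DoF = Df − Dn = 376.243 − 327.179 ≈ 49.064 mm.
Setup B: H = 40²/(11×0.076) + 40 ≈ 1953.9 mm; DoF = Df − Dn = 868.73 − 470.02 ≈ 398.71 mm.
Ratio = 398.71 / 49.064 ≈ 8.13.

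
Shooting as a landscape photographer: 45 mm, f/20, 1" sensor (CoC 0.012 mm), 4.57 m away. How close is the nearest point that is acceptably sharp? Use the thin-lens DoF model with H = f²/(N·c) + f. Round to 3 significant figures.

2.97 m

Hyperfocal distance H = f²/(N·c) + f = 45²/(20 × 0.012) + 45 = 2025/0.24 + 45 ≈ 8482.5 mm ≈ 8.482 m.
Near limit Dn = s·(H − f)/(H + s − 2f) = 4570 × (8482.5 − 45) / (8482.5 + 4570 − 2 × 45) = 4570 × 8437.5 / 12962.5 ≈ 2974.7 mm ≈ 2.97 m.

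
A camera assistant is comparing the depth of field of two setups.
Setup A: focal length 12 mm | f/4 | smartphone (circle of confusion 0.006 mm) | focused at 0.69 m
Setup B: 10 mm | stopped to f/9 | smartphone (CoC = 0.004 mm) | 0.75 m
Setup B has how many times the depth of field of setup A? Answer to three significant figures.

Setup A: H = 12²/(4×0.006) + 12 ≈ 6012.0 mm; DoF = Df − Dn = 777.90 − 619.95 ≈ 157.95 mm.
Setup B: H = 10²/(9×0.004) + 10 ≈ 2787.8 mm; DoF = Df − Dn = 1022.36 − 592.23 ≈ 430.13 mm.
Ratio = 430.13 / 157.95 ≈ 2.72.

2.72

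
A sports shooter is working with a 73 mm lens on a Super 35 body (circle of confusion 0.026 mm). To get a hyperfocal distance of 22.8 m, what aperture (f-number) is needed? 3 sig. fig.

Rearrange H = f²/(N·c) + f for N: N = f² / ((H − f)·c).
N = 73² / ((22800 − 73) × 0.026) = 5329 / 590.9 ≈ 9.02.

f/9.02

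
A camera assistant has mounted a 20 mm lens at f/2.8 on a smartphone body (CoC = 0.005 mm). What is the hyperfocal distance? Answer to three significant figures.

28.6 m

Hyperfocal distance H = f²/(N·c) + f = 20²/(2.8 × 0.005) + 20 = 400/0.014 + 20 ≈ 28591.4 mm ≈ 28.6 m.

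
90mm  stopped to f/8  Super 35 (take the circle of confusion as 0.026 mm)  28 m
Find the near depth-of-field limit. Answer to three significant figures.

16.3 m

Hyperfocal distance H = f²/(N·c) + f = 90²/(8 × 0.026) + 90 = 8100/0.208 + 90 ≈ 39032.3 mm ≈ 39.03 m.
Near limit Dn = s·(H − f)/(H + s − 2f) = 28000 × (39032.3 − 90) / (39032.3 + 28000 − 2 × 90) = 28000 × 38942.3 / 66852.3 ≈ 16310 mm ≈ 16.3 m.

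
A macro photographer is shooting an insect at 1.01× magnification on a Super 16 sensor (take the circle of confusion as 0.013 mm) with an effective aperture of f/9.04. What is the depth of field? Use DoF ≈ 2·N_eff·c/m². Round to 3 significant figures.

0.230 mm

At magnification m, DoF ≈ 2·N_eff·c/m² = 2 × 9.04 × 0.013 / 1.01² = 0.235 / 1.02 ≈ 0.23 mm.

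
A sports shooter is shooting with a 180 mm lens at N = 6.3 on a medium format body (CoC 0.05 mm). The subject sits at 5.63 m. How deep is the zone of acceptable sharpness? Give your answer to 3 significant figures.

0.598 m

Hyperfocal distance H = f²/(N·c) + f = 180²/(6.3 × 0.05) + 180 = 32400/0.315 + 180 ≈ 103037.1 mm ≈ 103.0 m.
Near limit Dn = s·(H − f)/(H + s − 2f) = 5630 × (103037.1 − 180) / (103037.1 + 5630 − 2 × 180) = 5630 × 102857.1 / 108307.1 ≈ 5346.70 mm.
Far limit Df = s·(H − f)/(H − s) = 5630 × (103037.1 − 180) / (103037.1 − 5630) = 5630 × 102857.1 / 97407.1 ≈ 5945.00 mm.
Depth of field = Df − Dn = 5945.00 − 5346.70 ≈ 598.30 mm ≈ 0.598 m.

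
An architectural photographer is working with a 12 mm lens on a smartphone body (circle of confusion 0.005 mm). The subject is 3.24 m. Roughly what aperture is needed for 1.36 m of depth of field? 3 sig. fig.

Write h = H − f = f²/(N·c). The thin-lens limits are Dn = s·h/(h + (s−f)) and Df = s·h/(h − (s−f)), so DoF = Df − Dn = 2·s·(s−f)·h / (h² − (s−f)²).
That is a quadratic in h: DoF·h² − 2·s·(s−f)·h − DoF·(s−f)² = 0 ⇒ h = (s−f)·(s + √(s² + DoF²)) / DoF = 3228 × (3240 + √(3240² + 1360²)) / 1360 = 3228 × (3240 + 3513.86) / 1360 ≈ 16030 mm.
Then N = f²/(c·h) = 12² / (0.005 × 16030) = 144 / 80.152 ≈ 1.80.

f/1.80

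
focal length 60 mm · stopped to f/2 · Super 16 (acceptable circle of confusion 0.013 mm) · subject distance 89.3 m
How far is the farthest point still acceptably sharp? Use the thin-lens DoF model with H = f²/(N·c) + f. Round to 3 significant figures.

251 m

Hyperfocal distance H = f²/(N·c) + f = 60²/(2 × 0.013) + 60 = 3600/0.026 + 60 ≈ 138521.5 mm ≈ 138.5 m.
Far limit Df = s·(H − f)/(H − s) = 89300 × (138521.5 − 60) / (138521.5 − 89300) = 89300 × 138461.5 / 49221.5 ≈ 251203 mm ≈ 251 m.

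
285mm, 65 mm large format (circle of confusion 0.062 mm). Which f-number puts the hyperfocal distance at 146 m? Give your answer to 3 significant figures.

f/8.99

Rearrange H = f²/(N·c) + f for N: N = f² / ((H − f)·c).
N = 285² / ((146000 − 285) × 0.062) = 81225 / 9034 ≈ 8.99.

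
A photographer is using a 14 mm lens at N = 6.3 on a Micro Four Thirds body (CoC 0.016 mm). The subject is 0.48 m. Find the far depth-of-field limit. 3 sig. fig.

0.631 m

Hyperfocal distance H = f²/(N·c) + f = 14²/(6.3 × 0.016) + 14 = 196/0.1008 + 14 ≈ 1958.4 mm ≈ 1.958 m.
Far limit Df = s·(H − f)/(H − s) = 480 × (1958.4 − 14) / (1958.4 − 480) = 480 × 1944.4 / 1478.4 ≈ 631.29 mm ≈ 0.631 m.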